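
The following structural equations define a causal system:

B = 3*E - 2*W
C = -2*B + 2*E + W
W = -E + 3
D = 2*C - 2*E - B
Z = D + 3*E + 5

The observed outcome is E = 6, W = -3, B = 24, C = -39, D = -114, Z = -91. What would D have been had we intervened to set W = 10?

do(W=10) replaces the equation W = -E + 3 with the constant W = 10.
B = 3*E - 2*W  [with E=6, W=10]  = -2
C = -2*B + 2*E + W  [with B=-2, E=6, W=10]  = 26
D = 2*C - 2*E - B  [with C=26, E=6, B=-2]  = 42

42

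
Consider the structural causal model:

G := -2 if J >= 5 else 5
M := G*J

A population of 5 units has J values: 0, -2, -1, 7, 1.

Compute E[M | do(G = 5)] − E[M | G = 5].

do(G=5) breaks G's dependence on J. With G=5 fixed, M across the units is 0, -10, -5, 35, 5, mean 5.
E[M|G=5] averages over only the 4 units with G=5 (J = 0, -2, -1, 1): M = 0, -10, -5, 5, mean -2.5.
Difference = 5 − (-2.5) = 7.5.

7.5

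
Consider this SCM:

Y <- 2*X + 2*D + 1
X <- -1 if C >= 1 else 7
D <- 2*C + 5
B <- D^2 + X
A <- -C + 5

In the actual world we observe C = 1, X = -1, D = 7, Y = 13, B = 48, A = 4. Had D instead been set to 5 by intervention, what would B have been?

do(D=5) replaces the equation D <- 2*C + 5 with the constant D = 5.
X = -1 if C >= 1 else 7  [with C=1]  = -1
B = D^2 + X  [with D=5, X=-1]  = 24

24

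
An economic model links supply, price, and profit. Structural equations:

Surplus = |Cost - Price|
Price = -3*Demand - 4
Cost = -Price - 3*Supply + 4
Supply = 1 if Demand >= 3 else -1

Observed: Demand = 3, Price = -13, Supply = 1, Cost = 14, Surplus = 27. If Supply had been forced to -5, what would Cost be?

The intervention breaks the incoming arrows to Supply: Supply = 1 if Demand >= 3 else -1 no longer applies, and Supply = -5.
Price = -3*Demand - 4  [with Demand=3]  = -13
Cost = -Price - 3*Supply + 4  [with Price=-13, Supply=-5]  = 32

32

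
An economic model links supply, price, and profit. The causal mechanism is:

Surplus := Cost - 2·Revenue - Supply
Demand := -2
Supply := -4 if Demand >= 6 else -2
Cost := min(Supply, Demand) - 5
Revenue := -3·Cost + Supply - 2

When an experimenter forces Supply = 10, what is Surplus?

-75

do(Supply=10) replaces the equation Supply := -4 if Demand >= 6 else -2 with the constant Supply = 10.
Cost = min(Supply, Demand) - 5  [with Supply=10, Demand=-2]  = -7
Revenue = -3·Cost + Supply - 2  [with Cost=-7, Supply=10]  = 29
Surplus = Cost - 2·Revenue - Supply  [with Cost=-7, Revenue=29, Supply=10]  = -75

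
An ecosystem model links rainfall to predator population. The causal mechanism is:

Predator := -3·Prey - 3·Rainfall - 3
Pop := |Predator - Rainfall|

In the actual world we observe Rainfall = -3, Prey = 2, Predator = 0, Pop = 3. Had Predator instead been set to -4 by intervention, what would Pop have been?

The intervention breaks the incoming arrows to Predator: Predator := -3·Prey - 3·Rainfall - 3 no longer applies, and Predator = -4.
Pop = |Predator - Rainfall|  [with Predator=-4, Rainfall=-3]  = 1

1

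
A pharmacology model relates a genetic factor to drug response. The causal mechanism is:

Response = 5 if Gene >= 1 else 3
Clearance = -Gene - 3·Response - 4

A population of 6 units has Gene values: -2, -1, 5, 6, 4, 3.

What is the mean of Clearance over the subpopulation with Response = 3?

-11.5

Conditioning on Response=3 selects the 2 unit(s) with Gene ∈ {-2, -1}. Their Clearance values: -11, -12. Mean = -11.5.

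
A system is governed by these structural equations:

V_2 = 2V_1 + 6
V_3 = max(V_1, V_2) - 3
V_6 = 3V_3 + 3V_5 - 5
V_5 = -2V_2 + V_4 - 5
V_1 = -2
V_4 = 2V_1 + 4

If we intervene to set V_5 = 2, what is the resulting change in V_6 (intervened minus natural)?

The intervention breaks the incoming arrows to V_5: V_5 = -2V_2 + V_4 - 5 no longer applies, and V_5 = 2.
V_2 = 2V_1 + 6  [with V_1=-2]  = 2
V_3 = max(V_1, V_2) - 3  [with V_1=-2, V_2=2]  = -1
V_6 = 3V_3 + 3V_5 - 5  [with V_3=-1, V_5=2]  = -2
Without intervention: V_2 = 2V_1 + 6  [with V_1=-2]  = 2; V_3 = max(V_1, V_2) - 3  [with V_1=-2, V_2=2]  = -1; V_4 = 2V_1 + 4  [with V_1=-2]  = 0; V_5 = -2V_2 + V_4 - 5  [with V_2=2, V_4=0]  = -9; V_6 = 3V_3 + 3V_5 - 5  [with V_3=-1, V_5=-9]  = -35.
Change = -2 − (-35) = 33.

33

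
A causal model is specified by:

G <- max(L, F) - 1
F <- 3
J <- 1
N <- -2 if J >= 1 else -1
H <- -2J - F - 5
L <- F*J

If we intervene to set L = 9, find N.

-2

The intervention breaks the incoming arrows to L: L <- F*J no longer applies, and L = 9.
N is not downstream of the intervention, so its value is determined by the original equations.
N = -2 if J >= 1 else -1  [with J=1]  = -2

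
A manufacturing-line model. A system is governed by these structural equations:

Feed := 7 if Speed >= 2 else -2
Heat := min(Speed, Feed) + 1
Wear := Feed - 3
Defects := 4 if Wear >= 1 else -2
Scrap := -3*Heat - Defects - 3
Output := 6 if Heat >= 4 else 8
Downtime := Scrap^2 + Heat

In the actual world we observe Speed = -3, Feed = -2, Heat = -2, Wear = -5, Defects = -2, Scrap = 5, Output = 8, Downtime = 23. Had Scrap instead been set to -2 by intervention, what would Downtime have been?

Intervening sets Scrap = -2 and removes its equation (Scrap := -3*Heat - Defects - 3).
Feed = 7 if Speed >= 2 else -2  [with Speed=-3]  = -2
Heat = min(Speed, Feed) + 1  [with Speed=-3, Feed=-2]  = -2
Downtime = Scrap^2 + Heat  [with Scrap=-2, Heat=-2]  = 2

2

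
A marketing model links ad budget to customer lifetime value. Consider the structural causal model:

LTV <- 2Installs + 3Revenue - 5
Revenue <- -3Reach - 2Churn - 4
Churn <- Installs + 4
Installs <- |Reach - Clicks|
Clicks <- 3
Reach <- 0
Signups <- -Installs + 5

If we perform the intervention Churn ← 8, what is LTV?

Under do(Churn=8), the mechanism Churn <- Installs + 4 is discarded; Churn is fixed at 8.
Installs = |Reach - Clicks|  [with Reach=0, Clicks=3]  = 3
Revenue = -3Reach - 2Churn - 4  [with Reach=0, Churn=8]  = -20
LTV = 2Installs + 3Revenue - 5  [with Installs=3, Revenue=-20]  = -59

-59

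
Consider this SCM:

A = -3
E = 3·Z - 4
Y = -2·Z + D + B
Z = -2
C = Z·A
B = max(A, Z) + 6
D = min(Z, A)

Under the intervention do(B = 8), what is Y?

do(B=8) replaces the equation B = max(A, Z) + 6 with the constant B = 8.
D = min(Z, A)  [with Z=-2, A=-3]  = -3
Y = -2·Z + D + B  [with Z=-2, D=-3, B=8]  = 9

9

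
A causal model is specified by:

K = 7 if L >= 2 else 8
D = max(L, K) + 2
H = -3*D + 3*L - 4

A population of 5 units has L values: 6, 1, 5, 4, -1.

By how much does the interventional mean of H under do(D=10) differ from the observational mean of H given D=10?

9

Every unit gets D=10 under the intervention. H values become -16, -31, -19, -22, -37; E[H|do(D=10)] = -25.
E[H|D=10] averages over only the 2 units with D=10 (L = 1, -1): H = -31, -37, mean -34.
Difference = -25 − (-34) = 9.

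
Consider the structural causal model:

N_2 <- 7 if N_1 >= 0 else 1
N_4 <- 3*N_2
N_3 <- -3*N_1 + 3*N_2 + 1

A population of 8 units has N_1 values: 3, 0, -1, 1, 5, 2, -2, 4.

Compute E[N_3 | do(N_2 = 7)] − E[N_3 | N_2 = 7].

3

Under do(N_2=7), N_2's equation is replaced by N_2=7 for every unit. Per-unit N_3: 13, 22, 25, 19, 7, 16, 28, 10. Mean = 17.5.
E[N_3|N_2=7] averages over only the 6 units with N_2=7 (N_1 = 3, 0, 1, 5, 2, 4): N_3 = 13, 22, 19, 7, 16, 10, mean 14.5.
Difference = 17.5 − 14.5 = 3.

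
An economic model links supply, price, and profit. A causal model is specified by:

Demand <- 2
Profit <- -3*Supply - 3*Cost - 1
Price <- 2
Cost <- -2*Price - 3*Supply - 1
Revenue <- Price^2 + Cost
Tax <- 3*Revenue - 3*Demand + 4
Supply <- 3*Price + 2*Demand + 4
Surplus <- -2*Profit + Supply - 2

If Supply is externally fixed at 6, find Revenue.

-19

do(Supply=6) replaces the equation Supply <- 3*Price + 2*Demand + 4 with the constant Supply = 6.
Cost = -2*Price - 3*Supply - 1  [with Price=2, Supply=6]  = -23
Revenue = Price^2 + Cost  [with Price=2, Cost=-23]  = -19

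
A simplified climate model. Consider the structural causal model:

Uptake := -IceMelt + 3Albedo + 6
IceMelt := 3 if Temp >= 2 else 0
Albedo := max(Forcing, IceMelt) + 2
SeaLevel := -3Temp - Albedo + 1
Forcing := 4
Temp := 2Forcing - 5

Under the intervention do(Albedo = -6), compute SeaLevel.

Intervening sets Albedo = -6 and removes its equation (Albedo := max(Forcing, IceMelt) + 2).
Temp = 2Forcing - 5  [with Forcing=4]  = 3
SeaLevel = -3Temp - Albedo + 1  [with Temp=3, Albedo=-6]  = -2

-2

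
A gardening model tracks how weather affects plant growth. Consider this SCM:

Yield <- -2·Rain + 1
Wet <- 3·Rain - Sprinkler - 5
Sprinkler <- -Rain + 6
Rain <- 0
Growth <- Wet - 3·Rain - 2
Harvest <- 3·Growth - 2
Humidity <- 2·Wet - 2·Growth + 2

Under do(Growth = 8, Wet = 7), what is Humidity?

0

The joint intervention fixes Growth = 8, Wet = 7, removing each variable's own equation.
Humidity = 2·Wet - 2·Growth + 2  [with Wet=7, Growth=8]  = 0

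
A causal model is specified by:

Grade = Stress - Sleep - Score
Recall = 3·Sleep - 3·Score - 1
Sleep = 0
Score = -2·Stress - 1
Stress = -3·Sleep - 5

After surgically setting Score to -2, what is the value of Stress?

-5

Under do(Score=-2), the mechanism Score = -2·Stress - 1 is discarded; Score is fixed at -2.
Since Stress is not a descendant of the intervened variable, it is unaffected.
Stress = -3·Sleep - 5  [with Sleep=0]  = -5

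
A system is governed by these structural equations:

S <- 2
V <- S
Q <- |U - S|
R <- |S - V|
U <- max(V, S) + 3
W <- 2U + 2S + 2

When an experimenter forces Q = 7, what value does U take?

Under do(Q=7), the mechanism Q <- |U - S| is discarded; Q is fixed at 7.
Since U is not a descendant of the intervened variable, it is unaffected.
V = S  [with S=2]  = 2
U = max(V, S) + 3  [with V=2, S=2]  = 5

5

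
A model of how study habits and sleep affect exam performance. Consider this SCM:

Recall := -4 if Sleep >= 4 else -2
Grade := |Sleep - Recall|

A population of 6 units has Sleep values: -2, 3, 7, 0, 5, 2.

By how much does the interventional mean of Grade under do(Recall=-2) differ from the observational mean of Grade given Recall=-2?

1.75

The intervention sets Recall=-2 in all 6 units regardless of Sleep. Recomputing Grade per unit gives 0, 5, 9, 2, 7, 4; average 4.5.
Observing Recall=-2 restricts to units where Recall's equation naturally yields -2: Sleep ∈ {-2, 3, 0, 2}. In that subpopulation Grade = 0, 5, 2, 4, mean 2.75.
Difference = 4.5 − 2.75 = 1.75.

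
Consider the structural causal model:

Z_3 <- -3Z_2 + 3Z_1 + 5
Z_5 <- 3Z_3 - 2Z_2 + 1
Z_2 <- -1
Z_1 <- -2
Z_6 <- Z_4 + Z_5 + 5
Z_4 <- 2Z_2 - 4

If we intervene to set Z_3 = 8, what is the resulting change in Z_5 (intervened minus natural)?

18

do(Z_3=8) replaces the equation Z_3 <- -3Z_2 + 3Z_1 + 5 with the constant Z_3 = 8.
Z_5 = 3Z_3 - 2Z_2 + 1  [with Z_3=8, Z_2=-1]  = 27
Without intervention: Z_3 = -3Z_2 + 3Z_1 + 5  [with Z_2=-1, Z_1=-2]  = 2; Z_5 = 3Z_3 - 2Z_2 + 1  [with Z_3=2, Z_2=-1]  = 9.
Change = 27 − 9 = 18.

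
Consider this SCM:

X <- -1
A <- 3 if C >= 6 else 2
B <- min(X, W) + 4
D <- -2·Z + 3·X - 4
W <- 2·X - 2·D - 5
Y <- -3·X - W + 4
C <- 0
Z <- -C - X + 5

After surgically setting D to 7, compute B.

Under do(D=7), the mechanism D <- -2·Z + 3·X - 4 is discarded; D is fixed at 7.
W = 2·X - 2·D - 5  [with X=-1, D=7]  = -21
B = min(X, W) + 4  [with X=-1, W=-21]  = -17

-17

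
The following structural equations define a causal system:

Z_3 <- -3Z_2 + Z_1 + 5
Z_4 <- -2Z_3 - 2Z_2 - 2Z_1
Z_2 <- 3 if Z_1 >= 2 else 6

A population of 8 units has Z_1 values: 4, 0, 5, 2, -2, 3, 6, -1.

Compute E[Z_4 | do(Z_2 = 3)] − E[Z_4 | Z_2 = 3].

Every unit gets Z_2=3 under the intervention. Z_4 values become -14, 2, -18, -6, 10, -10, -22, 6; E[Z_4|do(Z_2=3)] = -6.5.
Observing Z_2=3 restricts to units where Z_2's equation naturally yields 3: Z_1 ∈ {4, 5, 2, 3, 6}. In that subpopulation Z_4 = -14, -18, -6, -10, -22, mean -14.
Difference = -6.5 − (-14) = 7.5.

7.5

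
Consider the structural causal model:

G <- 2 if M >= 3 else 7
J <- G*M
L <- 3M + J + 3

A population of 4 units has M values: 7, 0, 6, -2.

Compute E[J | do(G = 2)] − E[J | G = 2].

do(G=2) breaks G's dependence on M. With G=2 fixed, J across the units is 14, 0, 12, -4, mean 5.5.
Observing G=2 restricts to units where G's equation naturally yields 2: M ∈ {7, 6}. In that subpopulation J = 14, 12, mean 13.
Difference = 5.5 − 13 = -7.5.

-7.5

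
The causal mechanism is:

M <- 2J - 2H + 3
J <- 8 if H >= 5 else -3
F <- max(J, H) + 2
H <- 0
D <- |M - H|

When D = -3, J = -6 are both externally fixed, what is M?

-9

Setting D = -3, J = -6 by intervention discards those variables' equations.
M = 2J - 2H + 3  [with J=-6, H=0]  = -9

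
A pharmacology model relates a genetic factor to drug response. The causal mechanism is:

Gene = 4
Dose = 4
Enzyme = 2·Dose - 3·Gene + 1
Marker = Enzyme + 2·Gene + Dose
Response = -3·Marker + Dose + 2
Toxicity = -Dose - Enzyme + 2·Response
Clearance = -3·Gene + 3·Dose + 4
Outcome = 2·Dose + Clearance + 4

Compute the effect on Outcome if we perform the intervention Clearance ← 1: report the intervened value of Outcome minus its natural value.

do(Clearance=1) replaces the equation Clearance = -3·Gene + 3·Dose + 4 with the constant Clearance = 1.
Outcome = 2·Dose + Clearance + 4  [with Dose=4, Clearance=1]  = 13
Without intervention: Clearance = -3·Gene + 3·Dose + 4  [with Gene=4, Dose=4]  = 4; Outcome = 2·Dose + Clearance + 4  [with Dose=4, Clearance=4]  = 16.
Change = 13 − 16 = -3.

-3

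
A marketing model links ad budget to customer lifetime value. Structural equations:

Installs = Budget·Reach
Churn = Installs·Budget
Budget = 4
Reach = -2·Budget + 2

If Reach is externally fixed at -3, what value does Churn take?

-48

Under do(Reach=-3), the mechanism Reach = -2·Budget + 2 is discarded; Reach is fixed at -3.
Installs = Budget·Reach  [with Budget=4, Reach=-3]  = -12
Churn = Installs·Budget  [with Installs=-12, Budget=4]  = -48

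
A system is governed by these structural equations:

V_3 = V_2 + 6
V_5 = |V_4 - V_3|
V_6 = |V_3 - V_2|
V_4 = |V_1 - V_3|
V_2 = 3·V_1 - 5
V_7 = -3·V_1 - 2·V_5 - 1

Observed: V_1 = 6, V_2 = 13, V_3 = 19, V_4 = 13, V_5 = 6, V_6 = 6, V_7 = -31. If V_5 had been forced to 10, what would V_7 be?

Under do(V_5=10), the mechanism V_5 = |V_4 - V_3| is discarded; V_5 is fixed at 10.
V_7 = -3·V_1 - 2·V_5 - 1  [with V_1=6, V_5=10]  = -39

-39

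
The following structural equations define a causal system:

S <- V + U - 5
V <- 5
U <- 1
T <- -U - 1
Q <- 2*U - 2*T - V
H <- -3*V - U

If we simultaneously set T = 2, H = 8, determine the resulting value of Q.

-7

The joint intervention fixes T = 2, H = 8, removing each variable's own equation.
Q = 2*U - 2*T - V  [with U=1, T=2, V=5]  = -7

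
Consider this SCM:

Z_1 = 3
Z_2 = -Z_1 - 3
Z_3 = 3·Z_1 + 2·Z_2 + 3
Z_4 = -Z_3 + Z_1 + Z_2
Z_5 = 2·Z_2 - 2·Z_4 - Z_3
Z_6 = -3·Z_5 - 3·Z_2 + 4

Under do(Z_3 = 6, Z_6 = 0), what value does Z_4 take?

-9

Setting Z_3 = 6, Z_6 = 0 by intervention discards those variables' equations.
Z_2 = -Z_1 - 3  [with Z_1=3]  = -6
Z_4 = -Z_3 + Z_1 + Z_2  [with Z_3=6, Z_1=3, Z_2=-6]  = -9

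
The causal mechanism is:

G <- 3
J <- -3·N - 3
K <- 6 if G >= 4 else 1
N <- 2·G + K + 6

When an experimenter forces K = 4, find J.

Under do(K=4), the mechanism K <- 6 if G >= 4 else 1 is discarded; K is fixed at 4.
N = 2·G + K + 6  [with G=3, K=4]  = 16
J = -3·N - 3  [with N=16]  = -51

-51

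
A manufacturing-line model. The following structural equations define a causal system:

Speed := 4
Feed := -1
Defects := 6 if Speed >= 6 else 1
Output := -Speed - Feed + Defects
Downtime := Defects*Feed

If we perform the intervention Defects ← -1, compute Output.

The intervention breaks the incoming arrows to Defects: Defects := 6 if Speed >= 6 else 1 no longer applies, and Defects = -1.
Output = -Speed - Feed + Defects  [with Speed=4, Feed=-1, Defects=-1]  = -4

-4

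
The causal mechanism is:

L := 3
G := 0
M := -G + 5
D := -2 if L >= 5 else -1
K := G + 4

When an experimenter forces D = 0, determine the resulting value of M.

Under do(D=0), the mechanism D := -2 if L >= 5 else -1 is discarded; D is fixed at 0.
Since M is not a descendant of the intervened variable, it is unaffected.
M = -G + 5  [with G=0]  = 5

5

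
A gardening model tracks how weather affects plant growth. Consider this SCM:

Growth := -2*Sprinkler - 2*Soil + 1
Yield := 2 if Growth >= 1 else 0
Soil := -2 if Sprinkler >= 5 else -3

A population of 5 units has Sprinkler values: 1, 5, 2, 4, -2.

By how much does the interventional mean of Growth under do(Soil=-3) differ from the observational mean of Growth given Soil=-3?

-1.5

The intervention sets Soil=-3 in all 5 units regardless of Sprinkler. Recomputing Growth per unit gives 5, -3, 3, -1, 11; average 3.
Observing Soil=-3 restricts to units where Soil's equation naturally yields -3: Sprinkler ∈ {1, 2, 4, -2}. In that subpopulation Growth = 5, 3, -1, 11, mean 4.5.
Difference = 3 − 4.5 = -1.5.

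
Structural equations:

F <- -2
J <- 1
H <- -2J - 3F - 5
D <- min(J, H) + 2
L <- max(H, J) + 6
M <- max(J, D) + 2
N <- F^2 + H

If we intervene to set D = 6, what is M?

Under do(D=6), the mechanism D <- min(J, H) + 2 is discarded; D is fixed at 6.
M = max(J, D) + 2  [with J=1, D=6]  = 8

8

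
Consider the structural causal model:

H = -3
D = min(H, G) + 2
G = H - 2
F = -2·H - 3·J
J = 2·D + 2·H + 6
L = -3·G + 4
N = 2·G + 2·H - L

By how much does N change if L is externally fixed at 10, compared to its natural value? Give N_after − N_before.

9

Intervening sets L = 10 and removes its equation (L = -3·G + 4).
G = H - 2  [with H=-3]  = -5
N = 2·G + 2·H - L  [with G=-5, H=-3, L=10]  = -26
Without intervention: G = H - 2  [with H=-3]  = -5; L = -3·G + 4  [with G=-5]  = 19; N = 2·G + 2·H - L  [with G=-5, H=-3, L=19]  = -35.
Change = -26 − (-35) = 9.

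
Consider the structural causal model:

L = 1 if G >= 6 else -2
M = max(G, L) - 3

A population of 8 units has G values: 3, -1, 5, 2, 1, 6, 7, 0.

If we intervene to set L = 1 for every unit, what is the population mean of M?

0.25

Under do(L=1), L's equation is replaced by L=1 for every unit. Per-unit M: 0, -2, 2, -1, -2, 3, 4, -2. Mean = 0.25.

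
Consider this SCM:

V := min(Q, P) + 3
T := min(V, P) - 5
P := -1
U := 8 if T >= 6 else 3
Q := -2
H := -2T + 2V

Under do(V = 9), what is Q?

-2

Under do(V=9), the mechanism V := min(Q, P) + 3 is discarded; V is fixed at 9.
Since Q is not a descendant of the intervened variable, it is unaffected.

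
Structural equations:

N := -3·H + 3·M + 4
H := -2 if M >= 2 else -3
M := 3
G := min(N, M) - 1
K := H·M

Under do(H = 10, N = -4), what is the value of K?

Setting H = 10, N = -4 by intervention discards those variables' equations.
K = H·M  [with H=10, M=3]  = 30

30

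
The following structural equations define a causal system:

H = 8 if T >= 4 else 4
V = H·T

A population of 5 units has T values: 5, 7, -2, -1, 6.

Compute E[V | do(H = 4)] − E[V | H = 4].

18

Every unit gets H=4 under the intervention. V values become 20, 28, -8, -4, 24; E[V|do(H=4)] = 12.
Observing H=4 restricts to units where H's equation naturally yields 4: T ∈ {-2, -1}. In that subpopulation V = -8, -4, mean -6.
Difference = 12 − (-6) = 18.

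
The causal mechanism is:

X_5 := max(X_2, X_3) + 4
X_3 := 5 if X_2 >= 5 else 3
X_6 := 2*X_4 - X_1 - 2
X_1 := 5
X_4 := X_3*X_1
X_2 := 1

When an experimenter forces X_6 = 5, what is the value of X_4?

15

do(X_6=5) replaces the equation X_6 := 2*X_4 - X_1 - 2 with the constant X_6 = 5.
No directed path runs from X_6 to X_4, so X_4 keeps its natural value.
X_3 = 5 if X_2 >= 5 else 3  [with X_2=1]  = 3
X_4 = X_3*X_1  [with X_3=3, X_1=5]  = 15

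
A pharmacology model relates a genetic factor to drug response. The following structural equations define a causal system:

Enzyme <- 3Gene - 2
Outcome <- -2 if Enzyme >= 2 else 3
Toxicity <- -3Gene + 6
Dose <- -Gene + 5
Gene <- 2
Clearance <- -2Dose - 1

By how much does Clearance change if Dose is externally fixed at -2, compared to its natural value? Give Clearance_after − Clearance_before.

10

do(Dose=-2) replaces the equation Dose <- -Gene + 5 with the constant Dose = -2.
Clearance = -2Dose - 1  [with Dose=-2]  = 3
Without intervention: Dose = -Gene + 5  [with Gene=2]  = 3; Clearance = -2Dose - 1  [with Dose=3]  = -7.
Change = 3 − (-7) = 10.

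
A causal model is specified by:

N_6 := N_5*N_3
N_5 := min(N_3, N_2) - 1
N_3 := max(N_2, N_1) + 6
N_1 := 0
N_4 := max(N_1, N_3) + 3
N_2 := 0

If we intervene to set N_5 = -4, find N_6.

The intervention breaks the incoming arrows to N_5: N_5 := min(N_3, N_2) - 1 no longer applies, and N_5 = -4.
N_3 = max(N_2, N_1) + 6  [with N_2=0, N_1=0]  = 6
N_6 = N_5*N_3  [with N_5=-4, N_3=6]  = -24

-24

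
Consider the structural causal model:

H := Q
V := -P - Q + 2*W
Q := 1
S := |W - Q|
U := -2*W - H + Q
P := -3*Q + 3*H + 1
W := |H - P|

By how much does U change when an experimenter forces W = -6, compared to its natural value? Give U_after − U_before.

12

Under do(W=-6), the mechanism W := |H - P| is discarded; W is fixed at -6.
H = Q  [with Q=1]  = 1
U = -2*W - H + Q  [with W=-6, H=1, Q=1]  = 12
Without intervention: H = Q  [with Q=1]  = 1; P = -3*Q + 3*H + 1  [with Q=1, H=1]  = 1; W = |H - P|  [with H=1, P=1]  = 0; U = -2*W - H + Q  [with W=0, H=1, Q=1]  = 0.
Change = 12 − 0 = 12.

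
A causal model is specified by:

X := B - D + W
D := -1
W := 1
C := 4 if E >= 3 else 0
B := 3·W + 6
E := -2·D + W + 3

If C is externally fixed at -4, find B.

9

do(C=-4) replaces the equation C := 4 if E >= 3 else 0 with the constant C = -4.
B is not downstream of the intervention, so its value is determined by the original equations.
B = 3·W + 6  [with W=1]  = 9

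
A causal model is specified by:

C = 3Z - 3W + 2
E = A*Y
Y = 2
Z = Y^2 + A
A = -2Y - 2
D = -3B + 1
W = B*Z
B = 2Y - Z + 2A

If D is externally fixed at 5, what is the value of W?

12

The intervention breaks the incoming arrows to D: D = -3B + 1 no longer applies, and D = 5.
W is not downstream of the intervention, so its value is determined by the original equations.
A = -2Y - 2  [with Y=2]  = -6
Z = Y^2 + A  [with Y=2, A=-6]  = -2
B = 2Y - Z + 2A  [with Y=2, Z=-2, A=-6]  = -6
W = B*Z  [with B=-6, Z=-2]  = 12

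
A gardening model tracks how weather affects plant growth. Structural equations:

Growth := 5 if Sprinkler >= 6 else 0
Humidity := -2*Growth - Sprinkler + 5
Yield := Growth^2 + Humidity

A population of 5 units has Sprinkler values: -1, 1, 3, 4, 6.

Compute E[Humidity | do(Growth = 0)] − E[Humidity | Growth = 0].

do(Growth=0) breaks Growth's dependence on Sprinkler. With Growth=0 fixed, Humidity across the units is 6, 4, 2, 1, -1, mean 2.4.
Observing Growth=0 restricts to units where Growth's equation naturally yields 0: Sprinkler ∈ {-1, 1, 3, 4}. In that subpopulation Humidity = 6, 4, 2, 1, mean 3.25.
Difference = 2.4 − 3.25 = -0.85.

-0.85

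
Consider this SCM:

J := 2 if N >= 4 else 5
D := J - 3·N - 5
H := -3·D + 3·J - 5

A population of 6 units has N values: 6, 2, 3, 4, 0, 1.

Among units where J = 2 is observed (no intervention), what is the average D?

Conditioning on J=2 selects the 2 unit(s) with N ∈ {6, 4}. Their D values: -21, -15. Mean = -18.

-18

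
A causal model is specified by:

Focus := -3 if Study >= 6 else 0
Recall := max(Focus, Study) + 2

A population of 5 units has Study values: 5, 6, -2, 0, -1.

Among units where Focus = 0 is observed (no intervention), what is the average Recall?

3.25

E[Recall|Focus=0] averages over only the 4 units with Focus=0 (Study = 5, -2, 0, -1): Recall = 7, 2, 2, 2, mean 3.25.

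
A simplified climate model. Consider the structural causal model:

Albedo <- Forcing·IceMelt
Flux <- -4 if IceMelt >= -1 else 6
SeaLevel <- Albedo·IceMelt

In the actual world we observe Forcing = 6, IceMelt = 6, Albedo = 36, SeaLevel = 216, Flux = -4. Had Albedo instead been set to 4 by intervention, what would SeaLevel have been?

24

The intervention breaks the incoming arrows to Albedo: Albedo <- Forcing·IceMelt no longer applies, and Albedo = 4.
SeaLevel = Albedo·IceMelt  [with Albedo=4, IceMelt=6]  = 24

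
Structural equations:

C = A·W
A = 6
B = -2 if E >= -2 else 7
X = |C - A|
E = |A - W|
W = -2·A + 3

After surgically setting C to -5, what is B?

Under do(C=-5), the mechanism C = A·W is discarded; C is fixed at -5.
Since B is not a descendant of the intervened variable, it is unaffected.
W = -2·A + 3  [with A=6]  = -9
E = |A - W|  [with A=6, W=-9]  = 15
B = -2 if E >= -2 else 7  [with E=15]  = -2

-2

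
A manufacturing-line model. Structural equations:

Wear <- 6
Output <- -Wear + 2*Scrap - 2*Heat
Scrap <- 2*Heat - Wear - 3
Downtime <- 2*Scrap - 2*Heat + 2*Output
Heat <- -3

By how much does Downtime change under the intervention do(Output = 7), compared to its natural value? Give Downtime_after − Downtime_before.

Intervening sets Output = 7 and removes its equation (Output <- -Wear + 2*Scrap - 2*Heat).
Scrap = 2*Heat - Wear - 3  [with Heat=-3, Wear=6]  = -15
Downtime = 2*Scrap - 2*Heat + 2*Output  [with Scrap=-15, Heat=-3, Output=7]  = -10
Without intervention: Scrap = 2*Heat - Wear - 3  [with Heat=-3, Wear=6]  = -15; Output = -Wear + 2*Scrap - 2*Heat  [with Wear=6, Scrap=-15, Heat=-3]  = -30; Downtime = 2*Scrap - 2*Heat + 2*Output  [with Scrap=-15, Heat=-3, Output=-30]  = -84.
Change = -10 − (-84) = 74.

74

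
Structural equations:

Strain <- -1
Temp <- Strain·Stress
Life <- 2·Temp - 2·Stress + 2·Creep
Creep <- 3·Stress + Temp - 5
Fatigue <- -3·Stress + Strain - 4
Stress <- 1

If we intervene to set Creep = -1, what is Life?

-6

Under do(Creep=-1), the mechanism Creep <- 3·Stress + Temp - 5 is discarded; Creep is fixed at -1.
Temp = Strain·Stress  [with Strain=-1, Stress=1]  = -1
Life = 2·Temp - 2·Stress + 2·Creep  [with Temp=-1, Stress=1, Creep=-1]  = -6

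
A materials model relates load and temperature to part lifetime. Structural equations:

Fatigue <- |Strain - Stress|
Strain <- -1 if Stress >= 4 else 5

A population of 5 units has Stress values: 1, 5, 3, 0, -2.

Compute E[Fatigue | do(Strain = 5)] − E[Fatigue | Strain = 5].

-0.9

do(Strain=5) breaks Strain's dependence on Stress. With Strain=5 fixed, Fatigue across the units is 4, 0, 2, 5, 7, mean 3.6.
Observing Strain=5 restricts to units where Strain's equation naturally yields 5: Stress ∈ {1, 3, 0, -2}. In that subpopulation Fatigue = 4, 2, 5, 7, mean 4.5.
Difference = 3.6 − 4.5 = -0.9.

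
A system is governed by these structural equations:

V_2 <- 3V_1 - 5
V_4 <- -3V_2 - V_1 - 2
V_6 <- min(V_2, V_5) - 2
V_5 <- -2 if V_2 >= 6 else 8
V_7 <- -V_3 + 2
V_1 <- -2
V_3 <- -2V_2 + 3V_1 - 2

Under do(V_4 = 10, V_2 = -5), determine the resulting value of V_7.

0

Under do(V_4 = 10, V_2 = -5), each intervened variable's structural equation is replaced by its fixed value.
V_3 = -2V_2 + 3V_1 - 2  [with V_2=-5, V_1=-2]  = 2
V_7 = -V_3 + 2  [with V_3=2]  = 0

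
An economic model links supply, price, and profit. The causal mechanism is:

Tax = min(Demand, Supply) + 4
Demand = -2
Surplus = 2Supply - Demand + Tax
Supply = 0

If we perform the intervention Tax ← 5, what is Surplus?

The intervention breaks the incoming arrows to Tax: Tax = min(Demand, Supply) + 4 no longer applies, and Tax = 5.
Surplus = 2Supply - Demand + Tax  [with Supply=0, Demand=-2, Tax=5]  = 7

7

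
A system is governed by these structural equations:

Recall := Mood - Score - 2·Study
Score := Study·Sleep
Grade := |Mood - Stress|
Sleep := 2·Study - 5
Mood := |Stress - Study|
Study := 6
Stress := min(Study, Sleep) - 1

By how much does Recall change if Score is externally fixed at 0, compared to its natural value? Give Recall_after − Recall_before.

Under do(Score=0), the mechanism Score := Study·Sleep is discarded; Score is fixed at 0.
Sleep = 2·Study - 5  [with Study=6]  = 7
Stress = min(Study, Sleep) - 1  [with Study=6, Sleep=7]  = 5
Mood = |Stress - Study|  [with Stress=5, Study=6]  = 1
Recall = Mood - Score - 2·Study  [with Mood=1, Score=0, Study=6]  = -11
Without intervention: Sleep = 2·Study - 5  [with Study=6]  = 7; Stress = min(Study, Sleep) - 1  [with Study=6, Sleep=7]  = 5; Score = Study·Sleep  [with Study=6, Sleep=7]  = 42; Mood = |Stress - Study|  [with Stress=5, Study=6]  = 1; Recall = Mood - Score - 2·Study  [with Mood=1, Score=42, Study=6]  = -53.
Change = -11 − (-53) = 42.

42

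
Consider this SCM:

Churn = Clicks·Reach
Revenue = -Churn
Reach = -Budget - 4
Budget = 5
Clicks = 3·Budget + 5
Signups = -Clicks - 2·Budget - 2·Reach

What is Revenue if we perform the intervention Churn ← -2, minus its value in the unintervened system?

-178

The intervention breaks the incoming arrows to Churn: Churn = Clicks·Reach no longer applies, and Churn = -2.
Revenue = -Churn  [with Churn=-2]  = 2
Without intervention: Reach = -Budget - 4  [with Budget=5]  = -9; Clicks = 3·Budget + 5  [with Budget=5]  = 20; Churn = Clicks·Reach  [with Clicks=20, Reach=-9]  = -180; Revenue = -Churn  [with Churn=-180]  = 180.
Change = 2 − 180 = -178.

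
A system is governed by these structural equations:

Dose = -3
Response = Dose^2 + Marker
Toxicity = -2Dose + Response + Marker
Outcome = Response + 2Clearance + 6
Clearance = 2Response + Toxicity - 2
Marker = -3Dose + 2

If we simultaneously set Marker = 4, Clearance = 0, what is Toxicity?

23

The joint intervention fixes Marker = 4, Clearance = 0, removing each variable's own equation.
Response = Dose^2 + Marker  [with Dose=-3, Marker=4]  = 13
Toxicity = -2Dose + Response + Marker  [with Dose=-3, Response=13, Marker=4]  = 23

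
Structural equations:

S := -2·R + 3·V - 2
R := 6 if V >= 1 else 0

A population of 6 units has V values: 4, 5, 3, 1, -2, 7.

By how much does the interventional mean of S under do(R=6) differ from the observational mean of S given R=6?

The intervention sets R=6 in all 6 units regardless of V. Recomputing S per unit gives -2, 1, -5, -11, -20, 7; average -5.
Conditioning on R=6 selects the 5 unit(s) with V ∈ {4, 5, 3, 1, 7}. Their S values: -2, 1, -5, -11, 7. Mean = -2.
Difference = -5 − (-2) = -3.

-3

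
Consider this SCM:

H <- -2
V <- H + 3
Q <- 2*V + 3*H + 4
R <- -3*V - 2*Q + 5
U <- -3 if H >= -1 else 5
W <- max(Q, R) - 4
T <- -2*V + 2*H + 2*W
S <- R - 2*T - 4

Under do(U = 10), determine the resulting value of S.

18

do(U=10) replaces the equation U <- -3 if H >= -1 else 5 with the constant U = 10.
S is not downstream of the intervention, so its value is determined by the original equations.
V = H + 3  [with H=-2]  = 1
Q = 2*V + 3*H + 4  [with V=1, H=-2]  = 0
R = -3*V - 2*Q + 5  [with V=1, Q=0]  = 2
W = max(Q, R) - 4  [with Q=0, R=2]  = -2
T = -2*V + 2*H + 2*W  [with V=1, H=-2, W=-2]  = -10
S = R - 2*T - 4  [with R=2, T=-10]  = 18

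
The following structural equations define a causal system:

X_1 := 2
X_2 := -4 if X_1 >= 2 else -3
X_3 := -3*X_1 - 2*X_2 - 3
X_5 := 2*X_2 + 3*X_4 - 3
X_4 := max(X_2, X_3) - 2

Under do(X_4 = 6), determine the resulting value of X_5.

Intervening sets X_4 = 6 and removes its equation (X_4 := max(X_2, X_3) - 2).
X_2 = -4 if X_1 >= 2 else -3  [with X_1=2]  = -4
X_5 = 2*X_2 + 3*X_4 - 3  [with X_2=-4, X_4=6]  = 7

7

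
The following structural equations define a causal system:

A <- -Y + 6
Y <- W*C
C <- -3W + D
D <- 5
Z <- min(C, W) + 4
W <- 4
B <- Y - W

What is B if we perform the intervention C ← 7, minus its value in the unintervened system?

The intervention breaks the incoming arrows to C: C <- -3W + D no longer applies, and C = 7.
Y = W*C  [with W=4, C=7]  = 28
B = Y - W  [with Y=28, W=4]  = 24
Without intervention: C = -3W + D  [with W=4, D=5]  = -7; Y = W*C  [with W=4, C=-7]  = -28; B = Y - W  [with Y=-28, W=4]  = -32.
Change = 24 − (-32) = 56.

56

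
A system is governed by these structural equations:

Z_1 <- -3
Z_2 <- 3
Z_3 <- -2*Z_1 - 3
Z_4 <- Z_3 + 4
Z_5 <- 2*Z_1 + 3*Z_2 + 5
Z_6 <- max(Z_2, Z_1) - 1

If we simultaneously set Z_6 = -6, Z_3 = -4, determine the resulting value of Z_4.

0

Under do(Z_6 = -6, Z_3 = -4), each intervened variable's structural equation is replaced by its fixed value.
Z_4 = Z_3 + 4  [with Z_3=-4]  = 0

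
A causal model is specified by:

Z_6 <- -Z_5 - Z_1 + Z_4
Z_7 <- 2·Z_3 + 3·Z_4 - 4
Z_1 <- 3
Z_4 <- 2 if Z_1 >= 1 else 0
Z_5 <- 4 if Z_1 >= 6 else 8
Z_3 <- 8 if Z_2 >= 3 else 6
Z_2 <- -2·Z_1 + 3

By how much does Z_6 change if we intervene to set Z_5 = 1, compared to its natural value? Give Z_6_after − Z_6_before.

7

The intervention breaks the incoming arrows to Z_5: Z_5 <- 4 if Z_1 >= 6 else 8 no longer applies, and Z_5 = 1.
Z_4 = 2 if Z_1 >= 1 else 0  [with Z_1=3]  = 2
Z_6 = -Z_5 - Z_1 + Z_4  [with Z_5=1, Z_1=3, Z_4=2]  = -2
Without intervention: Z_4 = 2 if Z_1 >= 1 else 0  [with Z_1=3]  = 2; Z_5 = 4 if Z_1 >= 6 else 8  [with Z_1=3]  = 8; Z_6 = -Z_5 - Z_1 + Z_4  [with Z_5=8, Z_1=3, Z_4=2]  = -9.
Change = -2 − (-9) = 7.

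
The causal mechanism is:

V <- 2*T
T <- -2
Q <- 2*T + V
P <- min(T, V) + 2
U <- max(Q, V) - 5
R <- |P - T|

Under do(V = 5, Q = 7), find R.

2

Setting V = 5, Q = 7 by intervention discards those variables' equations.
P = min(T, V) + 2  [with T=-2, V=5]  = 0
R = |P - T|  [with P=0, T=-2]  = 2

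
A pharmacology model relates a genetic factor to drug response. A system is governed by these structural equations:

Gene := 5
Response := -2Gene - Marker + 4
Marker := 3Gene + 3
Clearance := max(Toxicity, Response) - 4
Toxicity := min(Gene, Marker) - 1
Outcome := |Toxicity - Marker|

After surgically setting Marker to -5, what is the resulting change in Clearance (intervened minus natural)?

-5

do(Marker=-5) replaces the equation Marker := 3Gene + 3 with the constant Marker = -5.
Response = -2Gene - Marker + 4  [with Gene=5, Marker=-5]  = -1
Toxicity = min(Gene, Marker) - 1  [with Gene=5, Marker=-5]  = -6
Clearance = max(Toxicity, Response) - 4  [with Toxicity=-6, Response=-1]  = -5
Without intervention: Marker = 3Gene + 3  [with Gene=5]  = 18; Response = -2Gene - Marker + 4  [with Gene=5, Marker=18]  = -24; Toxicity = min(Gene, Marker) - 1  [with Gene=5, Marker=18]  = 4; Clearance = max(Toxicity, Response) - 4  [with Toxicity=4, Response=-24]  = 0.
Change = -5 − 0 = -5.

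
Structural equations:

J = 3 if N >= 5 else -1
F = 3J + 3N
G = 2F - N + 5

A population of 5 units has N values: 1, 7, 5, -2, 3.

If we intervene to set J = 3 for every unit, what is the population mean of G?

Every unit gets J=3 under the intervention. G values become 28, 58, 48, 13, 38; E[G|do(J=3)] = 37.

37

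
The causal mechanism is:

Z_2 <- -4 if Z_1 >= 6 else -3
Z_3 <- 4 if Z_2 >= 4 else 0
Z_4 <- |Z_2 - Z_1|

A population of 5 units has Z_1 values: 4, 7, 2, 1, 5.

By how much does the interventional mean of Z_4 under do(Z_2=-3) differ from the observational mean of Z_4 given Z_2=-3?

0.8

do(Z_2=-3) breaks Z_2's dependence on Z_1. With Z_2=-3 fixed, Z_4 across the units is 7, 10, 5, 4, 8, mean 6.8.
Conditioning on Z_2=-3 selects the 4 unit(s) with Z_1 ∈ {4, 2, 1, 5}. Their Z_4 values: 7, 5, 4, 8. Mean = 6.
Difference = 6.8 − 6 = 0.8.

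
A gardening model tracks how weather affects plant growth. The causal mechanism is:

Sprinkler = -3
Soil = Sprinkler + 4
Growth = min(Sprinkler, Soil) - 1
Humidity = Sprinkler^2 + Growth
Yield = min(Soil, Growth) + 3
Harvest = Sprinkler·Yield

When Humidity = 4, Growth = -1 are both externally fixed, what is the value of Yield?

2

The joint intervention fixes Humidity = 4, Growth = -1, removing each variable's own equation.
Soil = Sprinkler + 4  [with Sprinkler=-3]  = 1
Yield = min(Soil, Growth) + 3  [with Soil=1, Growth=-1]  = 2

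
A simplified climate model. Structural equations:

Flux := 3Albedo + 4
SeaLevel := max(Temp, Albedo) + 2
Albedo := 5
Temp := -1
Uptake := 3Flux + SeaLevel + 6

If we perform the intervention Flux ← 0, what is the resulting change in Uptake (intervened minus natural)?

-57

Intervening sets Flux = 0 and removes its equation (Flux := 3Albedo + 4).
SeaLevel = max(Temp, Albedo) + 2  [with Temp=-1, Albedo=5]  = 7
Uptake = 3Flux + SeaLevel + 6  [with Flux=0, SeaLevel=7]  = 13
Without intervention: SeaLevel = max(Temp, Albedo) + 2  [with Temp=-1, Albedo=5]  = 7; Flux = 3Albedo + 4  [with Albedo=5]  = 19; Uptake = 3Flux + SeaLevel + 6  [with Flux=19, SeaLevel=7]  = 70.
Change = 13 − 70 = -57.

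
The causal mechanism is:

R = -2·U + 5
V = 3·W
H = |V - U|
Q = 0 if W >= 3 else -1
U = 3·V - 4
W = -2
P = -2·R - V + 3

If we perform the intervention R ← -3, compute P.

15

The intervention breaks the incoming arrows to R: R = -2·U + 5 no longer applies, and R = -3.
V = 3·W  [with W=-2]  = -6
P = -2·R - V + 3  [with R=-3, V=-6]  = 15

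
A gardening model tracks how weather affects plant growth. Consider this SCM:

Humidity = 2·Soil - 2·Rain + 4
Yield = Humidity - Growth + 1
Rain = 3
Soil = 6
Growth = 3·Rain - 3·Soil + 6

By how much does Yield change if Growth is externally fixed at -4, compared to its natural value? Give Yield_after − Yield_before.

do(Growth=-4) replaces the equation Growth = 3·Rain - 3·Soil + 6 with the constant Growth = -4.
Humidity = 2·Soil - 2·Rain + 4  [with Soil=6, Rain=3]  = 10
Yield = Humidity - Growth + 1  [with Humidity=10, Growth=-4]  = 15
Without intervention: Growth = 3·Rain - 3·Soil + 6  [with Rain=3, Soil=6]  = -3; Humidity = 2·Soil - 2·Rain + 4  [with Soil=6, Rain=3]  = 10; Yield = Humidity - Growth + 1  [with Humidity=10, Growth=-3]  = 14.
Change = 15 − 14 = 1.

1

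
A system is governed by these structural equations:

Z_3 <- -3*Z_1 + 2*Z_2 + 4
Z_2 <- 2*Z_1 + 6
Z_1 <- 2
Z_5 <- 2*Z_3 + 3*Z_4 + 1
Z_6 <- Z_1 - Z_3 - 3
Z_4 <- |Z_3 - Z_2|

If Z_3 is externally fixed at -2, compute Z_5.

33

do(Z_3=-2) replaces the equation Z_3 <- -3*Z_1 + 2*Z_2 + 4 with the constant Z_3 = -2.
Z_2 = 2*Z_1 + 6  [with Z_1=2]  = 10
Z_4 = |Z_3 - Z_2|  [with Z_3=-2, Z_2=10]  = 12
Z_5 = 2*Z_3 + 3*Z_4 + 1  [with Z_3=-2, Z_4=12]  = 33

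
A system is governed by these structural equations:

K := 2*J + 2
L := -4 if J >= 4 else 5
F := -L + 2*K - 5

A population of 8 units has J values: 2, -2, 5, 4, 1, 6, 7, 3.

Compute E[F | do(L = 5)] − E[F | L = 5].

9

do(L=5) breaks L's dependence on J. With L=5 fixed, F across the units is 2, -14, 14, 10, -2, 18, 22, 6, mean 7.
E[F|L=5] averages over only the 4 units with L=5 (J = 2, -2, 1, 3): F = 2, -14, -2, 6, mean -2.
Difference = 7 − (-2) = 9.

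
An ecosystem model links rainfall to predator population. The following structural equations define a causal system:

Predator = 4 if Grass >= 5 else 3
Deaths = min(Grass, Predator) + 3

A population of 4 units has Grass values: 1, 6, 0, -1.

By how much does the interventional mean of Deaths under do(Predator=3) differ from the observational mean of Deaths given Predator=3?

Every unit gets Predator=3 under the intervention. Deaths values become 4, 6, 3, 2; E[Deaths|do(Predator=3)] = 3.75.
E[Deaths|Predator=3] averages over only the 3 units with Predator=3 (Grass = 1, 0, -1): Deaths = 4, 3, 2, mean 3.
Difference = 3.75 − 3 = 0.75.

0.75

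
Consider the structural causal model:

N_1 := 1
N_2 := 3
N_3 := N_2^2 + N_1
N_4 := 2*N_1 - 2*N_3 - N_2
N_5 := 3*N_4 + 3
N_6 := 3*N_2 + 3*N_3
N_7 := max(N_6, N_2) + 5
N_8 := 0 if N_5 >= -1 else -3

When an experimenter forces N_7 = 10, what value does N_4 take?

-21

Under do(N_7=10), the mechanism N_7 := max(N_6, N_2) + 5 is discarded; N_7 is fixed at 10.
Since N_4 is not a descendant of the intervened variable, it is unaffected.
N_3 = N_2^2 + N_1  [with N_2=3, N_1=1]  = 10
N_4 = 2*N_1 - 2*N_3 - N_2  [with N_1=1, N_3=10, N_2=3]  = -21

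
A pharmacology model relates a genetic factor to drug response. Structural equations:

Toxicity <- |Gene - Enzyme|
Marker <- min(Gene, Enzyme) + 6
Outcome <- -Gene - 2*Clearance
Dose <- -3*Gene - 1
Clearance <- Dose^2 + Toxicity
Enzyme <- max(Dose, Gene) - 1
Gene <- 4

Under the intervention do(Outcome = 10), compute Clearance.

170

Intervening sets Outcome = 10 and removes its equation (Outcome <- -Gene - 2*Clearance).
Since Clearance is not a descendant of the intervened variable, it is unaffected.
Dose = -3*Gene - 1  [with Gene=4]  = -13
Enzyme = max(Dose, Gene) - 1  [with Dose=-13, Gene=4]  = 3
Toxicity = |Gene - Enzyme|  [with Gene=4, Enzyme=3]  = 1
Clearance = Dose^2 + Toxicity  [with Dose=-13, Toxicity=1]  = 170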